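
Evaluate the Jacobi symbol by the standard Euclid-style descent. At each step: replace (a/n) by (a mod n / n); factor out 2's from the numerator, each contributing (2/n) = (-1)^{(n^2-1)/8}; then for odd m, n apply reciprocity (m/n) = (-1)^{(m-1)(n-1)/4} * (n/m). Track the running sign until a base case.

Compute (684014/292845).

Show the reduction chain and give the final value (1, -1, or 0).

-1

(684014/292845) = (98324/292845)   [reduce mod 292845]
98324 = 2^2·24581; (2/292845) = -1 since 292845 mod 8 = 5, so (98324/292845) = (-1)^2·(24581/292845); sign now +1
reciprocity: (24581/292845) = +1·(292845/24581) since 24581 mod 4 = 1, 292845 mod 4 = 1; sign now +1
(292845/24581) = (22454/24581)   [reduce mod 24581]
22454 = 2^1·11227; (2/24581) = -1 since 24581 mod 8 = 5, so (22454/24581) = (-1)^1·(11227/24581); sign now -1
reciprocity: (11227/24581) = +1·(24581/11227) since 11227 mod 4 = 3, 24581 mod 4 = 1; sign now -1
(24581/11227) = (2127/11227)   [reduce mod 11227]
reciprocity: (2127/11227) = -1·(11227/2127) since 2127 mod 4 = 3, 11227 mod 4 = 3; sign now +1
(11227/2127) = (592/2127)   [reduce mod 2127]
592 = 2^4·37; (2/2127) = +1 since 2127 mod 8 = 7, so (592/2127) = (+1)^4·(37/2127); sign now +1
reciprocity: (37/2127) = +1·(2127/37) since 37 mod 4 = 1, 2127 mod 4 = 3; sign now +1
(2127/37) = (18/37)   [reduce mod 37]
18 = 2^1·9; (2/37) = -1 since 37 mod 8 = 5, so (18/37) = (-1)^1·(9/37); sign now -1
reciprocity: (9/37) = +1·(37/9) since 9 mod 4 = 1, 37 mod 4 = 1; sign now -1
(37/9) = (1/9)   [reduce mod 9]
(1/9) = 1; final value = sign = -1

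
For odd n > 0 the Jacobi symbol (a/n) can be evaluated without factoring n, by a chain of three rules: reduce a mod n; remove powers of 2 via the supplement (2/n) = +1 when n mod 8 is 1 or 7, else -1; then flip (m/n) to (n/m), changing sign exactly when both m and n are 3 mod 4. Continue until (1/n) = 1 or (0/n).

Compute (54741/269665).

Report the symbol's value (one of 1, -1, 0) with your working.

flip (54741/269665) -> (269665/54741): both odd, 54741 mod 4 = 1, 269665 mod 4 = 1, so the flip contributes +1; sign now +1
(269665/54741): 269665 mod 54741 = 50701, so (269665/54741) = (50701/54741)
flip (50701/54741) -> (54741/50701): both odd, 50701 mod 4 = 1, 54741 mod 4 = 1, so the flip contributes +1; sign now +1
(54741/50701): 54741 mod 50701 = 4040, so (54741/50701) = (4040/50701)
factor out 2^3: 4040 = 2^3·505; with 50701 mod 8 = 5, (2/50701) = -1; sign now -1; continue with (505/50701)
flip (505/50701) -> (50701/505): both odd, 505 mod 4 = 1, 50701 mod 4 = 1, so the flip contributes +1; sign now -1
(50701/505): 50701 mod 505 = 201, so (50701/505) = (201/505)
flip (201/505) -> (505/201): both odd, 201 mod 4 = 1, 505 mod 4 = 1, so the flip contributes +1; sign now -1
(505/201): 505 mod 201 = 103, so (505/201) = (103/201)
flip (103/201) -> (201/103): both odd, 103 mod 4 = 3, 201 mod 4 = 1, so the flip contributes +1; sign now -1
(201/103): 201 mod 103 = 98, so (201/103) = (98/103)
factor out 2^1: 98 = 2^1·49; with 103 mod 8 = 7, (2/103) = +1; sign now -1; continue with (49/103)
flip (49/103) -> (103/49): both odd, 49 mod 4 = 1, 103 mod 4 = 3, so the flip contributes +1; sign now -1
(103/49): 103 mod 49 = 5, so (103/49) = (5/49)
flip (5/49) -> (49/5): both odd, 5 mod 4 = 1, 49 mod 4 = 1, so the flip contributes +1; sign now -1
(49/5): 49 mod 5 = 4, so (49/5) = (4/5)
factor out 2^2: 4 = 2^2·1; with 5 mod 8 = 5, (2/5) = -1; sign now -1; continue with (1/5)
reached (1/5) = 1, so the symbol is -1

-1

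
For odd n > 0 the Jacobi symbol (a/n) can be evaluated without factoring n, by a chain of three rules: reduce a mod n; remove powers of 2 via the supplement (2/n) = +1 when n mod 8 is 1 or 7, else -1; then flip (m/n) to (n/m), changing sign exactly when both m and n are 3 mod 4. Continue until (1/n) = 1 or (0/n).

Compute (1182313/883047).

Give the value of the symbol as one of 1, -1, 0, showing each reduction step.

(1182313/883047) = (299266/883047)   [reduce mod 883047]
299266 = 2^1·149633; (2/883047) = +1 since 883047 mod 8 = 7, so (299266/883047) = (+1)^1·(149633/883047); sign now +1
reciprocity: (149633/883047) = +1·(883047/149633) since 149633 mod 4 = 1, 883047 mod 4 = 3; sign now +1
(883047/149633) = (134882/149633)   [reduce mod 149633]
134882 = 2^1·67441; (2/149633) = +1 since 149633 mod 8 = 1, so (134882/149633) = (+1)^1·(67441/149633); sign now +1
reciprocity: (67441/149633) = +1·(149633/67441) since 67441 mod 4 = 1, 149633 mod 4 = 1; sign now +1
(149633/67441) = (14751/67441)   [reduce mod 67441]
reciprocity: (14751/67441) = +1·(67441/14751) since 14751 mod 4 = 3, 67441 mod 4 = 1; sign now +1
(67441/14751) = (8437/14751)   [reduce mod 14751]
reciprocity: (8437/14751) = +1·(14751/8437) since 8437 mod 4 = 1, 14751 mod 4 = 3; sign now +1
(14751/8437) = (6314/8437)   [reduce mod 8437]
6314 = 2^1·3157; (2/8437) = -1 since 8437 mod 8 = 5, so (6314/8437) = (-1)^1·(3157/8437); sign now -1
reciprocity: (3157/8437) = +1·(8437/3157) since 3157 mod 4 = 1, 8437 mod 4 = 1; sign now -1
(8437/3157) = (2123/3157)   [reduce mod 3157]
reciprocity: (2123/3157) = +1·(3157/2123) since 2123 mod 4 = 3, 3157 mod 4 = 1; sign now -1
(3157/2123) = (1034/2123)   [reduce mod 2123]
1034 = 2^1·517; (2/2123) = -1 since 2123 mod 8 = 3, so (1034/2123) = (-1)^1·(517/2123); sign now +1
reciprocity: (517/2123) = +1·(2123/517) since 517 mod 4 = 1, 2123 mod 4 = 3; sign now +1
(2123/517) = (55/517)   [reduce mod 517]
reciprocity: (55/517) = +1·(517/55) since 55 mod 4 = 3, 517 mod 4 = 1; sign now +1
(517/55) = (22/55)   [reduce mod 55]
22 = 2^1·11; (2/55) = +1 since 55 mod 8 = 7, so (22/55) = (+1)^1·(11/55); sign now +1
reciprocity: (11/55) = -1·(55/11) since 11 mod 4 = 3, 55 mod 4 = 3; sign now -1
(55/11) = (0/11)   [reduce mod 11]
(0/11) = 0   [gcd(a, n) > 1]; final value = 0

0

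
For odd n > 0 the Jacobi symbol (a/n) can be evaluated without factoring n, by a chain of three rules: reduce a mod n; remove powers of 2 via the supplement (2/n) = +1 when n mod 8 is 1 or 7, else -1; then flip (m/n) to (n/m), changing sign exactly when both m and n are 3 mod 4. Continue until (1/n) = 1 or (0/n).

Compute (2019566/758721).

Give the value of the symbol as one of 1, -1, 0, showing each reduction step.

(2019566/758721): 2019566 mod 758721 = 502124, so (2019566/758721) = (502124/758721)
factor out 2^2: 502124 = 2^2·125531; with 758721 mod 8 = 1, (2/758721) = +1; sign now +1; continue with (125531/758721)
flip (125531/758721) -> (758721/125531): both odd, 125531 mod 4 = 3, 758721 mod 4 = 1, so the flip contributes +1; sign now +1
(758721/125531): 758721 mod 125531 = 5535, so (758721/125531) = (5535/125531)
flip (5535/125531) -> (125531/5535): both odd, 5535 mod 4 = 3, 125531 mod 4 = 3, so the flip contributes -1; sign now -1
(125531/5535): 125531 mod 5535 = 3761, so (125531/5535) = (3761/5535)
flip (3761/5535) -> (5535/3761): both odd, 3761 mod 4 = 1, 5535 mod 4 = 3, so the flip contributes +1; sign now -1
(5535/3761): 5535 mod 3761 = 1774, so (5535/3761) = (1774/3761)
factor out 2^1: 1774 = 2^1·887; with 3761 mod 8 = 1, (2/3761) = +1; sign now -1; continue with (887/3761)
flip (887/3761) -> (3761/887): both odd, 887 mod 4 = 3, 3761 mod 4 = 1, so the flip contributes +1; sign now -1
(3761/887): 3761 mod 887 = 213, so (3761/887) = (213/887)
flip (213/887) -> (887/213): both odd, 213 mod 4 = 1, 887 mod 4 = 3, so the flip contributes +1; sign now -1
(887/213): 887 mod 213 = 35, so (887/213) = (35/213)
flip (35/213) -> (213/35): both odd, 35 mod 4 = 3, 213 mod 4 = 1, so the flip contributes +1; sign now -1
(213/35): 213 mod 35 = 3, so (213/35) = (3/35)
flip (3/35) -> (35/3): both odd, 3 mod 4 = 3, 35 mod 4 = 3, so the flip contributes -1; sign now +1
(35/3): 35 mod 3 = 2, so (35/3) = (2/3)
factor out 2^1: 2 = 2^1·1; with 3 mod 8 = 3, (2/3) = -1; sign now -1; continue with (1/3)
reached (1/3) = 1, so the symbol is -1

-1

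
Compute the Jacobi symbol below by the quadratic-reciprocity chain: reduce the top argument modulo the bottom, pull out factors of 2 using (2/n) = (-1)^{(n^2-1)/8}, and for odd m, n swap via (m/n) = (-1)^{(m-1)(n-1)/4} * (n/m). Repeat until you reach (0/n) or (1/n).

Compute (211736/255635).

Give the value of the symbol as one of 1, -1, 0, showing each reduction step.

-1

211736 = 2^3·26467; (2/255635) = -1 since 255635 mod 8 = 3, so (211736/255635) = (-1)^3·(26467/255635); sign now -1
reciprocity: (26467/255635) = -1·(255635/26467) since 26467 mod 4 = 3, 255635 mod 4 = 3; sign now +1
(255635/26467) = (17432/26467)   [reduce mod 26467]
17432 = 2^3·2179; (2/26467) = -1 since 26467 mod 8 = 3, so (17432/26467) = (-1)^3·(2179/26467); sign now -1
reciprocity: (2179/26467) = -1·(26467/2179) since 2179 mod 4 = 3, 26467 mod 4 = 3; sign now +1
(26467/2179) = (319/2179)   [reduce mod 2179]
reciprocity: (319/2179) = -1·(2179/319) since 319 mod 4 = 3, 2179 mod 4 = 3; sign now -1
(2179/319) = (265/319)   [reduce mod 319]
reciprocity: (265/319) = +1·(319/265) since 265 mod 4 = 1, 319 mod 4 = 3; sign now -1
(319/265) = (54/265)   [reduce mod 265]
54 = 2^1·27; (2/265) = +1 since 265 mod 8 = 1, so (54/265) = (+1)^1·(27/265); sign now -1
reciprocity: (27/265) = +1·(265/27) since 27 mod 4 = 3, 265 mod 4 = 1; sign now -1
(265/27) = (22/27)   [reduce mod 27]
22 = 2^1·11; (2/27) = -1 since 27 mod 8 = 3, so (22/27) = (-1)^1·(11/27); sign now +1
reciprocity: (11/27) = -1·(27/11) since 11 mod 4 = 3, 27 mod 4 = 3; sign now -1
(27/11) = (5/11)   [reduce mod 11]
reciprocity: (5/11) = +1·(11/5) since 5 mod 4 = 1, 11 mod 4 = 3; sign now -1
(11/5) = (1/5)   [reduce mod 5]
(1/5) = 1; final value = sign = -1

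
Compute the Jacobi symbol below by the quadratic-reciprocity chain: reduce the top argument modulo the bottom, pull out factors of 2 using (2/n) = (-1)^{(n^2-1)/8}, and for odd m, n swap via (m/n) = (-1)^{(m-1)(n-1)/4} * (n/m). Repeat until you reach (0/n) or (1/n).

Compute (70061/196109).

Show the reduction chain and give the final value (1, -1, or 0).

reciprocity: (70061/196109) = +1·(196109/70061) since 70061 mod 4 = 1, 196109 mod 4 = 1; sign now +1
(196109/70061) = (55987/70061)   [reduce mod 70061]
reciprocity: (55987/70061) = +1·(70061/55987) since 55987 mod 4 = 3, 70061 mod 4 = 1; sign now +1
(70061/55987) = (14074/55987)   [reduce mod 55987]
14074 = 2^1·7037; (2/55987) = -1 since 55987 mod 8 = 3, so (14074/55987) = (-1)^1·(7037/55987); sign now -1
reciprocity: (7037/55987) = +1·(55987/7037) since 7037 mod 4 = 1, 55987 mod 4 = 3; sign now -1
(55987/7037) = (6728/7037)   [reduce mod 7037]
6728 = 2^3·841; (2/7037) = -1 since 7037 mod 8 = 5, so (6728/7037) = (-1)^3·(841/7037); sign now +1
reciprocity: (841/7037) = +1·(7037/841) since 841 mod 4 = 1, 7037 mod 4 = 1; sign now +1
(7037/841) = (309/841)   [reduce mod 841]
reciprocity: (309/841) = +1·(841/309) since 309 mod 4 = 1, 841 mod 4 = 1; sign now +1
(841/309) = (223/309)   [reduce mod 309]
reciprocity: (223/309) = +1·(309/223) since 223 mod 4 = 3, 309 mod 4 = 1; sign now +1
(309/223) = (86/223)   [reduce mod 223]
86 = 2^1·43; (2/223) = +1 since 223 mod 8 = 7, so (86/223) = (+1)^1·(43/223); sign now +1
reciprocity: (43/223) = -1·(223/43) since 43 mod 4 = 3, 223 mod 4 = 3; sign now -1
(223/43) = (8/43)   [reduce mod 43]
8 = 2^3·1; (2/43) = -1 since 43 mod 8 = 3, so (8/43) = (-1)^3·(1/43); sign now +1
(1/43) = 1; final value = sign = +1

1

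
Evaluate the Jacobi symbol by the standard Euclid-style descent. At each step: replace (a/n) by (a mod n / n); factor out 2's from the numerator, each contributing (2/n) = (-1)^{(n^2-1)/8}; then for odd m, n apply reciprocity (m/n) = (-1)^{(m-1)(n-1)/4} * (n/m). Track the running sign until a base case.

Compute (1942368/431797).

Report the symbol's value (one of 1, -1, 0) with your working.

(1942368/431797): 1942368 mod 431797 = 215180, so (1942368/431797) = (215180/431797)
factor out 2^2: 215180 = 2^2·53795; with 431797 mod 8 = 5, (2/431797) = -1; sign now +1; continue with (53795/431797)
flip (53795/431797) -> (431797/53795): both odd, 53795 mod 4 = 3, 431797 mod 4 = 1, so the flip contributes +1; sign now +1
(431797/53795): 431797 mod 53795 = 1437, so (431797/53795) = (1437/53795)
flip (1437/53795) -> (53795/1437): both odd, 1437 mod 4 = 1, 53795 mod 4 = 3, so the flip contributes +1; sign now +1
(53795/1437): 53795 mod 1437 = 626, so (53795/1437) = (626/1437)
factor out 2^1: 626 = 2^1·313; with 1437 mod 8 = 5, (2/1437) = -1; sign now -1; continue with (313/1437)
flip (313/1437) -> (1437/313): both odd, 313 mod 4 = 1, 1437 mod 4 = 1, so the flip contributes +1; sign now -1
(1437/313): 1437 mod 313 = 185, so (1437/313) = (185/313)
flip (185/313) -> (313/185): both odd, 185 mod 4 = 1, 313 mod 4 = 1, so the flip contributes +1; sign now -1
(313/185): 313 mod 185 = 128, so (313/185) = (128/185)
factor out 2^7: 128 = 2^7·1; with 185 mod 8 = 1, (2/185) = +1; sign now -1; continue with (1/185)
reached (1/185) = 1, so the symbol is -1

-1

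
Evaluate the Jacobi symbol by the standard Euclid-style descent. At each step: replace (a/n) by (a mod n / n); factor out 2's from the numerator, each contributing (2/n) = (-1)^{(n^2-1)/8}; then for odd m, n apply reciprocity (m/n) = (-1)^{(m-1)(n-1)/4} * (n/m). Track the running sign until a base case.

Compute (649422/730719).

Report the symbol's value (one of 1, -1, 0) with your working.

0

649422 = 2^1·324711; (2/730719) = +1 since 730719 mod 8 = 7, so (649422/730719) = (+1)^1·(324711/730719); sign now +1
reciprocity: (324711/730719) = -1·(730719/324711) since 324711 mod 4 = 3, 730719 mod 4 = 3; sign now -1
(730719/324711) = (81297/324711)   [reduce mod 324711]
reciprocity: (81297/324711) = +1·(324711/81297) since 81297 mod 4 = 1, 324711 mod 4 = 3; sign now -1
(324711/81297) = (80820/81297)   [reduce mod 81297]
80820 = 2^2·20205; (2/81297) = +1 since 81297 mod 8 = 1, so (80820/81297) = (+1)^2·(20205/81297); sign now -1
reciprocity: (20205/81297) = +1·(81297/20205) since 20205 mod 4 = 1, 81297 mod 4 = 1; sign now -1
(81297/20205) = (477/20205)   [reduce mod 20205]
reciprocity: (477/20205) = +1·(20205/477) since 477 mod 4 = 1, 20205 mod 4 = 1; sign now -1
(20205/477) = (171/477)   [reduce mod 477]
reciprocity: (171/477) = +1·(477/171) since 171 mod 4 = 3, 477 mod 4 = 1; sign now -1
(477/171) = (135/171)   [reduce mod 171]
reciprocity: (135/171) = -1·(171/135) since 135 mod 4 = 3, 171 mod 4 = 3; sign now +1
(171/135) = (36/135)   [reduce mod 135]
36 = 2^2·9; (2/135) = +1 since 135 mod 8 = 7, so (36/135) = (+1)^2·(9/135); sign now +1
reciprocity: (9/135) = +1·(135/9) since 9 mod 4 = 1, 135 mod 4 = 3; sign now +1
(135/9) = (0/9)   [reduce mod 9]
(0/9) = 0   [gcd(a, n) > 1]; final value = 0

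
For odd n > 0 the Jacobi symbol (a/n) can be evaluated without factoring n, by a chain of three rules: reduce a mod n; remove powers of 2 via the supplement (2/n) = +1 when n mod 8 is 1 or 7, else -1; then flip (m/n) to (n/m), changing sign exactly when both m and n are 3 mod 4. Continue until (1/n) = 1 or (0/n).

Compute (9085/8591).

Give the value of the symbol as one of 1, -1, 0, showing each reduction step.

(9085/8591) = (494/8591)   [reduce mod 8591]
494 = 2^1·247; (2/8591) = +1 since 8591 mod 8 = 7, so (494/8591) = (+1)^1·(247/8591); sign now +1
reciprocity: (247/8591) = -1·(8591/247) since 247 mod 4 = 3, 8591 mod 4 = 3; sign now -1
(8591/247) = (193/247)   [reduce mod 247]
reciprocity: (193/247) = +1·(247/193) since 193 mod 4 = 1, 247 mod 4 = 3; sign now -1
(247/193) = (54/193)   [reduce mod 193]
54 = 2^1·27; (2/193) = +1 since 193 mod 8 = 1, so (54/193) = (+1)^1·(27/193); sign now -1
reciprocity: (27/193) = +1·(193/27) since 27 mod 4 = 3, 193 mod 4 = 1; sign now -1
(193/27) = (4/27)   [reduce mod 27]
4 = 2^2·1; (2/27) = -1 since 27 mod 8 = 3, so (4/27) = (-1)^2·(1/27); sign now -1
(1/27) = 1; final value = sign = -1

-1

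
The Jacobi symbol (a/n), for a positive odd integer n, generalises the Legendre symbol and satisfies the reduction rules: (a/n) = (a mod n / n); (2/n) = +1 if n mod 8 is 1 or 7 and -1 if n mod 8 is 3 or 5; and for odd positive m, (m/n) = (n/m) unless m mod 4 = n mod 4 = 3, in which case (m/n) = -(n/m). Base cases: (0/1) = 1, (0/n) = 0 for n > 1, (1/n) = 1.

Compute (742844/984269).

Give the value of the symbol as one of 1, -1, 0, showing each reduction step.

-1

742844 = 2^2·185711; (2/984269) = -1 since 984269 mod 8 = 5, so (742844/984269) = (-1)^2·(185711/984269); sign now +1
reciprocity: (185711/984269) = +1·(984269/185711) since 185711 mod 4 = 3, 984269 mod 4 = 1; sign now +1
(984269/185711) = (55714/185711)   [reduce mod 185711]
55714 = 2^1·27857; (2/185711) = +1 since 185711 mod 8 = 7, so (55714/185711) = (+1)^1·(27857/185711); sign now +1
reciprocity: (27857/185711) = +1·(185711/27857) since 27857 mod 4 = 1, 185711 mod 4 = 3; sign now +1
(185711/27857) = (18569/27857)   [reduce mod 27857]
reciprocity: (18569/27857) = +1·(27857/18569) since 18569 mod 4 = 1, 27857 mod 4 = 1; sign now +1
(27857/18569) = (9288/18569)   [reduce mod 18569]
9288 = 2^3·1161; (2/18569) = +1 since 18569 mod 8 = 1, so (9288/18569) = (+1)^3·(1161/18569); sign now +1
reciprocity: (1161/18569) = +1·(18569/1161) since 1161 mod 4 = 1, 18569 mod 4 = 1; sign now +1
(18569/1161) = (1154/1161)   [reduce mod 1161]
1154 = 2^1·577; (2/1161) = +1 since 1161 mod 8 = 1, so (1154/1161) = (+1)^1·(577/1161); sign now +1
reciprocity: (577/1161) = +1·(1161/577) since 577 mod 4 = 1, 1161 mod 4 = 1; sign now +1
(1161/577) = (7/577)   [reduce mod 577]
reciprocity: (7/577) = +1·(577/7) since 7 mod 4 = 3, 577 mod 4 = 1; sign now +1
(577/7) = (3/7)   [reduce mod 7]
reciprocity: (3/7) = -1·(7/3) since 3 mod 4 = 3, 7 mod 4 = 3; sign now -1
(7/3) = (1/3)   [reduce mod 3]
(1/3) = 1; final value = sign = -1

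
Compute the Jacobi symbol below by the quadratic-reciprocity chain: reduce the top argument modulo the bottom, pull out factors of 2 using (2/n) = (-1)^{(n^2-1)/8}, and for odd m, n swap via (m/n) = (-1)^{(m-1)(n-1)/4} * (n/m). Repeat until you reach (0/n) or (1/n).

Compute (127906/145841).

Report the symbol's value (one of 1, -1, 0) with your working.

127906 = 2^1·63953; (2/145841) = +1 since 145841 mod 8 = 1, so (127906/145841) = (+1)^1·(63953/145841); sign now +1
reciprocity: (63953/145841) = +1·(145841/63953) since 63953 mod 4 = 1, 145841 mod 4 = 1; sign now +1
(145841/63953) = (17935/63953)   [reduce mod 63953]
reciprocity: (17935/63953) = +1·(63953/17935) since 17935 mod 4 = 3, 63953 mod 4 = 1; sign now +1
(63953/17935) = (10148/17935)   [reduce mod 17935]
10148 = 2^2·2537; (2/17935) = +1 since 17935 mod 8 = 7, so (10148/17935) = (+1)^2·(2537/17935); sign now +1
reciprocity: (2537/17935) = +1·(17935/2537) since 2537 mod 4 = 1, 17935 mod 4 = 3; sign now +1
(17935/2537) = (176/2537)   [reduce mod 2537]
176 = 2^4·11; (2/2537) = +1 since 2537 mod 8 = 1, so (176/2537) = (+1)^4·(11/2537); sign now +1
reciprocity: (11/2537) = +1·(2537/11) since 11 mod 4 = 3, 2537 mod 4 = 1; sign now +1
(2537/11) = (7/11)   [reduce mod 11]
reciprocity: (7/11) = -1·(11/7) since 7 mod 4 = 3, 11 mod 4 = 3; sign now -1
(11/7) = (4/7)   [reduce mod 7]
4 = 2^2·1; (2/7) = +1 since 7 mod 8 = 7, so (4/7) = (+1)^2·(1/7); sign now -1
(1/7) = 1; final value = sign = -1

-1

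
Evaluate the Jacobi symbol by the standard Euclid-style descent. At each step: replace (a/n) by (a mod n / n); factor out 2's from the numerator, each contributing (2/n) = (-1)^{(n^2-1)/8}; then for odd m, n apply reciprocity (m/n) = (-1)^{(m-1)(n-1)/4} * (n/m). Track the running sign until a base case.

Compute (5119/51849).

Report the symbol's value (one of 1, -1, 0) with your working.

flip (5119/51849) -> (51849/5119): both odd, 5119 mod 4 = 3, 51849 mod 4 = 1, so the flip contributes +1; sign now +1
(51849/5119): 51849 mod 5119 = 659, so (51849/5119) = (659/5119)
flip (659/5119) -> (5119/659): both odd, 659 mod 4 = 3, 5119 mod 4 = 3, so the flip contributes -1; sign now -1
(5119/659): 5119 mod 659 = 506, so (5119/659) = (506/659)
factor out 2^1: 506 = 2^1·253; with 659 mod 8 = 3, (2/659) = -1; sign now +1; continue with (253/659)
flip (253/659) -> (659/253): both odd, 253 mod 4 = 1, 659 mod 4 = 3, so the flip contributes +1; sign now +1
(659/253): 659 mod 253 = 153, so (659/253) = (153/253)
flip (153/253) -> (253/153): both odd, 153 mod 4 = 1, 253 mod 4 = 1, so the flip contributes +1; sign now +1
(253/153): 253 mod 153 = 100, so (253/153) = (100/153)
factor out 2^2: 100 = 2^2·25; with 153 mod 8 = 1, (2/153) = +1; sign now +1; continue with (25/153)
flip (25/153) -> (153/25): both odd, 25 mod 4 = 1, 153 mod 4 = 1, so the flip contributes +1; sign now +1
(153/25): 153 mod 25 = 3, so (153/25) = (3/25)
flip (3/25) -> (25/3): both odd, 3 mod 4 = 3, 25 mod 4 = 1, so the flip contributes +1; sign now +1
(25/3): 25 mod 3 = 1, so (25/3) = (1/3)
reached (1/3) = 1, so the symbol is +1

1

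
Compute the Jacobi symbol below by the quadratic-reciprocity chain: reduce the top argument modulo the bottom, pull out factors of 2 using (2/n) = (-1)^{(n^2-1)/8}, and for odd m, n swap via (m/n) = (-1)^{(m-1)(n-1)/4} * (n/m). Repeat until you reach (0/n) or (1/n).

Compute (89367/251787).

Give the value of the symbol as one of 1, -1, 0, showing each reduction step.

reciprocity: (89367/251787) = -1·(251787/89367) since 89367 mod 4 = 3, 251787 mod 4 = 3; sign now -1
(251787/89367) = (73053/89367)   [reduce mod 89367]
reciprocity: (73053/89367) = +1·(89367/73053) since 73053 mod 4 = 1, 89367 mod 4 = 3; sign now -1
(89367/73053) = (16314/73053)   [reduce mod 73053]
16314 = 2^1·8157; (2/73053) = -1 since 73053 mod 8 = 5, so (16314/73053) = (-1)^1·(8157/73053); sign now +1
reciprocity: (8157/73053) = +1·(73053/8157) since 8157 mod 4 = 1, 73053 mod 4 = 1; sign now +1
(73053/8157) = (7797/8157)   [reduce mod 8157]
reciprocity: (7797/8157) = +1·(8157/7797) since 7797 mod 4 = 1, 8157 mod 4 = 1; sign now +1
(8157/7797) = (360/7797)   [reduce mod 7797]
360 = 2^3·45; (2/7797) = -1 since 7797 mod 8 = 5, so (360/7797) = (-1)^3·(45/7797); sign now -1
reciprocity: (45/7797) = +1·(7797/45) since 45 mod 4 = 1, 7797 mod 4 = 1; sign now -1
(7797/45) = (12/45)   [reduce mod 45]
12 = 2^2·3; (2/45) = -1 since 45 mod 8 = 5, so (12/45) = (-1)^2·(3/45); sign now -1
reciprocity: (3/45) = +1·(45/3) since 3 mod 4 = 3, 45 mod 4 = 1; sign now -1
(45/3) = (0/3)   [reduce mod 3]
(0/3) = 0   [gcd(a, n) > 1]; final value = 0

0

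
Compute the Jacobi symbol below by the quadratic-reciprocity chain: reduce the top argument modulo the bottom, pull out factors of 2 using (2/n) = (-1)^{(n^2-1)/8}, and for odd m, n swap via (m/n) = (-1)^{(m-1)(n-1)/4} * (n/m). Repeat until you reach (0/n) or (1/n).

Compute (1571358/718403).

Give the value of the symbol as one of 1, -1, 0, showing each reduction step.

(1571358/718403) = (134552/718403)   [reduce mod 718403]
134552 = 2^3·16819; (2/718403) = -1 since 718403 mod 8 = 3, so (134552/718403) = (-1)^3·(16819/718403); sign now -1
reciprocity: (16819/718403) = -1·(718403/16819) since 16819 mod 4 = 3, 718403 mod 4 = 3; sign now +1
(718403/16819) = (12005/16819)   [reduce mod 16819]
reciprocity: (12005/16819) = +1·(16819/12005) since 12005 mod 4 = 1, 16819 mod 4 = 3; sign now +1
(16819/12005) = (4814/12005)   [reduce mod 12005]
4814 = 2^1·2407; (2/12005) = -1 since 12005 mod 8 = 5, so (4814/12005) = (-1)^1·(2407/12005); sign now -1
reciprocity: (2407/12005) = +1·(12005/2407) since 2407 mod 4 = 3, 12005 mod 4 = 1; sign now -1
(12005/2407) = (2377/2407)   [reduce mod 2407]
reciprocity: (2377/2407) = +1·(2407/2377) since 2377 mod 4 = 1, 2407 mod 4 = 3; sign now -1
(2407/2377) = (30/2377)   [reduce mod 2377]
30 = 2^1·15; (2/2377) = +1 since 2377 mod 8 = 1, so (30/2377) = (+1)^1·(15/2377); sign now -1
reciprocity: (15/2377) = +1·(2377/15) since 15 mod 4 = 3, 2377 mod 4 = 1; sign now -1
(2377/15) = (7/15)   [reduce mod 15]
reciprocity: (7/15) = -1·(15/7) since 7 mod 4 = 3, 15 mod 4 = 3; sign now +1
(15/7) = (1/7)   [reduce mod 7]
(1/7) = 1; final value = sign = +1

1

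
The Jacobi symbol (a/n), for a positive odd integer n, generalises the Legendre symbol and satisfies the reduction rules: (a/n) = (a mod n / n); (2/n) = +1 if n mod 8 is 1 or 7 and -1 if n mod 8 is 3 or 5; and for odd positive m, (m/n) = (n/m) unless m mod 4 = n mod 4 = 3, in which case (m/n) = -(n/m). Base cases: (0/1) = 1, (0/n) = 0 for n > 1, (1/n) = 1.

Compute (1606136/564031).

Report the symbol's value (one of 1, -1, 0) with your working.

(1606136/564031): 1606136 mod 564031 = 478074, so (1606136/564031) = (478074/564031)
factor out 2^1: 478074 = 2^1·239037; with 564031 mod 8 = 7, (2/564031) = +1; sign now +1; continue with (239037/564031)
flip (239037/564031) -> (564031/239037): both odd, 239037 mod 4 = 1, 564031 mod 4 = 3, so the flip contributes +1; sign now +1
(564031/239037): 564031 mod 239037 = 85957, so (564031/239037) = (85957/239037)
flip (85957/239037) -> (239037/85957): both odd, 85957 mod 4 = 1, 239037 mod 4 = 1, so the flip contributes +1; sign now +1
(239037/85957): 239037 mod 85957 = 67123, so (239037/85957) = (67123/85957)
flip (67123/85957) -> (85957/67123): both odd, 67123 mod 4 = 3, 85957 mod 4 = 1, so the flip contributes +1; sign now +1
(85957/67123): 85957 mod 67123 = 18834, so (85957/67123) = (18834/67123)
factor out 2^1: 18834 = 2^1·9417; with 67123 mod 8 = 3, (2/67123) = -1; sign now -1; continue with (9417/67123)
flip (9417/67123) -> (67123/9417): both odd, 9417 mod 4 = 1, 67123 mod 4 = 3, so the flip contributes +1; sign now -1
(67123/9417): 67123 mod 9417 = 1204, so (67123/9417) = (1204/9417)
factor out 2^2: 1204 = 2^2·301; with 9417 mod 8 = 1, (2/9417) = +1; sign now -1; continue with (301/9417)
flip (301/9417) -> (9417/301): both odd, 301 mod 4 = 1, 9417 mod 4 = 1, so the flip contributes +1; sign now -1
(9417/301): 9417 mod 301 = 86, so (9417/301) = (86/301)
factor out 2^1: 86 = 2^1·43; with 301 mod 8 = 5, (2/301) = -1; sign now +1; continue with (43/301)
flip (43/301) -> (301/43): both odd, 43 mod 4 = 3, 301 mod 4 = 1, so the flip contributes +1; sign now +1
(301/43): 301 mod 43 = 0, so (301/43) = (0/43)
reached (0/43); gcd(a, n) > 1, so (0/43) = 0 and the symbol is 0

0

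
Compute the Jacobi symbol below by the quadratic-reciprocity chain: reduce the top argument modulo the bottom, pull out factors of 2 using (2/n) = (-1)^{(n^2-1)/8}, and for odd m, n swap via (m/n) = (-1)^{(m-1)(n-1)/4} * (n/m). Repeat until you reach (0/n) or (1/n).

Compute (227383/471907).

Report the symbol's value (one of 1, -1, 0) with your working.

reciprocity: (227383/471907) = -1·(471907/227383) since 227383 mod 4 = 3, 471907 mod 4 = 3; sign now -1
(471907/227383) = (17141/227383)   [reduce mod 227383]
reciprocity: (17141/227383) = +1·(227383/17141) since 17141 mod 4 = 1, 227383 mod 4 = 3; sign now -1
(227383/17141) = (4550/17141)   [reduce mod 17141]
4550 = 2^1·2275; (2/17141) = -1 since 17141 mod 8 = 5, so (4550/17141) = (-1)^1·(2275/17141); sign now +1
reciprocity: (2275/17141) = +1·(17141/2275) since 2275 mod 4 = 3, 17141 mod 4 = 1; sign now +1
(17141/2275) = (1216/2275)   [reduce mod 2275]
1216 = 2^6·19; (2/2275) = -1 since 2275 mod 8 = 3, so (1216/2275) = (-1)^6·(19/2275); sign now +1
reciprocity: (19/2275) = -1·(2275/19) since 19 mod 4 = 3, 2275 mod 4 = 3; sign now -1
(2275/19) = (14/19)   [reduce mod 19]
14 = 2^1·7; (2/19) = -1 since 19 mod 8 = 3, so (14/19) = (-1)^1·(7/19); sign now +1
reciprocity: (7/19) = -1·(19/7) since 7 mod 4 = 3, 19 mod 4 = 3; sign now -1
(19/7) = (5/7)   [reduce mod 7]
reciprocity: (5/7) = +1·(7/5) since 5 mod 4 = 1, 7 mod 4 = 3; sign now -1
(7/5) = (2/5)   [reduce mod 5]
2 = 2^1·1; (2/5) = -1 since 5 mod 8 = 5, so (2/5) = (-1)^1·(1/5); sign now +1
(1/5) = 1; final value = sign = +1

1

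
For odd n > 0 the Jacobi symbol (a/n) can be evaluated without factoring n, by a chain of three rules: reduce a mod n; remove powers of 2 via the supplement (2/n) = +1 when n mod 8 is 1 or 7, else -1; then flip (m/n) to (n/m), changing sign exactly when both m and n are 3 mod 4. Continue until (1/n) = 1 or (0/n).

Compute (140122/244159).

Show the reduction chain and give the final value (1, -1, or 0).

140122 = 2^1·70061; (2/244159) = +1 since 244159 mod 8 = 7, so (140122/244159) = (+1)^1·(70061/244159); sign now +1
reciprocity: (70061/244159) = +1·(244159/70061) since 70061 mod 4 = 1, 244159 mod 4 = 3; sign now +1
(244159/70061) = (33976/70061)   [reduce mod 70061]
33976 = 2^3·4247; (2/70061) = -1 since 70061 mod 8 = 5, so (33976/70061) = (-1)^3·(4247/70061); sign now -1
reciprocity: (4247/70061) = +1·(70061/4247) since 4247 mod 4 = 3, 70061 mod 4 = 1; sign now -1
(70061/4247) = (2109/4247)   [reduce mod 4247]
reciprocity: (2109/4247) = +1·(4247/2109) since 2109 mod 4 = 1, 4247 mod 4 = 3; sign now -1
(4247/2109) = (29/2109)   [reduce mod 2109]
reciprocity: (29/2109) = +1·(2109/29) since 29 mod 4 = 1, 2109 mod 4 = 1; sign now -1
(2109/29) = (21/29)   [reduce mod 29]
reciprocity: (21/29) = +1·(29/21) since 21 mod 4 = 1, 29 mod 4 = 1; sign now -1
(29/21) = (8/21)   [reduce mod 21]
8 = 2^3·1; (2/21) = -1 since 21 mod 8 = 5, so (8/21) = (-1)^3·(1/21); sign now +1
(1/21) = 1; final value = sign = +1

1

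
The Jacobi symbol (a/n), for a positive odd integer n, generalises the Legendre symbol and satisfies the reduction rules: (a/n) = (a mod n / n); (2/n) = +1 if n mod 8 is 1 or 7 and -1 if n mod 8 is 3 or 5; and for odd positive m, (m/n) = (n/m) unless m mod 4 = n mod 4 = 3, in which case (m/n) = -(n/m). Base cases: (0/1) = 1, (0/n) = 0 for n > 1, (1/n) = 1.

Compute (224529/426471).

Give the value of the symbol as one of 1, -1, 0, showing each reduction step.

0

flip (224529/426471) -> (426471/224529): both odd, 224529 mod 4 = 1, 426471 mod 4 = 3, so the flip contributes +1; sign now +1
(426471/224529): 426471 mod 224529 = 201942, so (426471/224529) = (201942/224529)
factor out 2^1: 201942 = 2^1·100971; with 224529 mod 8 = 1, (2/224529) = +1; sign now +1; continue with (100971/224529)
flip (100971/224529) -> (224529/100971): both odd, 100971 mod 4 = 3, 224529 mod 4 = 1, so the flip contributes +1; sign now +1
(224529/100971): 224529 mod 100971 = 22587, so (224529/100971) = (22587/100971)
flip (22587/100971) -> (100971/22587): both odd, 22587 mod 4 = 3, 100971 mod 4 = 3, so the flip contributes -1; sign now -1
(100971/22587): 100971 mod 22587 = 10623, so (100971/22587) = (10623/22587)
flip (10623/22587) -> (22587/10623): both odd, 10623 mod 4 = 3, 22587 mod 4 = 3, so the flip contributes -1; sign now +1
(22587/10623): 22587 mod 10623 = 1341, so (22587/10623) = (1341/10623)
flip (1341/10623) -> (10623/1341): both odd, 1341 mod 4 = 1, 10623 mod 4 = 3, so the flip contributes +1; sign now +1
(10623/1341): 10623 mod 1341 = 1236, so (10623/1341) = (1236/1341)
factor out 2^2: 1236 = 2^2·309; with 1341 mod 8 = 5, (2/1341) = -1; sign now +1; continue with (309/1341)
flip (309/1341) -> (1341/309): both odd, 309 mod 4 = 1, 1341 mod 4 = 1, so the flip contributes +1; sign now +1
(1341/309): 1341 mod 309 = 105, so (1341/309) = (105/309)
flip (105/309) -> (309/105): both odd, 105 mod 4 = 1, 309 mod 4 = 1, so the flip contributes +1; sign now +1
(309/105): 309 mod 105 = 99, so (309/105) = (99/105)
flip (99/105) -> (105/99): both odd, 99 mod 4 = 3, 105 mod 4 = 1, so the flip contributes +1; sign now +1
(105/99): 105 mod 99 = 6, so (105/99) = (6/99)
factor out 2^1: 6 = 2^1·3; with 99 mod 8 = 3, (2/99) = -1; sign now -1; continue with (3/99)
flip (3/99) -> (99/3): both odd, 3 mod 4 = 3, 99 mod 4 = 3, so the flip contributes -1; sign now +1
(99/3): 99 mod 3 = 0, so (99/3) = (0/3)
reached (0/3); gcd(a, n) > 1, so (0/3) = 0 and the symbol is 0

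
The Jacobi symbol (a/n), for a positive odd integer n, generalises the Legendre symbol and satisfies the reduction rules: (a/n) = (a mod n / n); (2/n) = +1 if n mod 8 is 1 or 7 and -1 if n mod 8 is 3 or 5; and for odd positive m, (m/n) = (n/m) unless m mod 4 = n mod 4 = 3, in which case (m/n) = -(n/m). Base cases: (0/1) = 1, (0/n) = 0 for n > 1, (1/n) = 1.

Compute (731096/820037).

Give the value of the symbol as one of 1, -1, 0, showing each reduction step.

-1

factor out 2^3: 731096 = 2^3·91387; with 820037 mod 8 = 5, (2/820037) = -1; sign now -1; continue with (91387/820037)
flip (91387/820037) -> (820037/91387): both odd, 91387 mod 4 = 3, 820037 mod 4 = 1, so the flip contributes +1; sign now -1
(820037/91387): 820037 mod 91387 = 88941, so (820037/91387) = (88941/91387)
flip (88941/91387) -> (91387/88941): both odd, 88941 mod 4 = 1, 91387 mod 4 = 3, so the flip contributes +1; sign now -1
(91387/88941): 91387 mod 88941 = 2446, so (91387/88941) = (2446/88941)
factor out 2^1: 2446 = 2^1·1223; with 88941 mod 8 = 5, (2/88941) = -1; sign now +1; continue with (1223/88941)
flip (1223/88941) -> (88941/1223): both odd, 1223 mod 4 = 3, 88941 mod 4 = 1, so the flip contributes +1; sign now +1
(88941/1223): 88941 mod 1223 = 885, so (88941/1223) = (885/1223)
flip (885/1223) -> (1223/885): both odd, 885 mod 4 = 1, 1223 mod 4 = 3, so the flip contributes +1; sign now +1
(1223/885): 1223 mod 885 = 338, so (1223/885) = (338/885)
factor out 2^1: 338 = 2^1·169; with 885 mod 8 = 5, (2/885) = -1; sign now -1; continue with (169/885)
flip (169/885) -> (885/169): both odd, 169 mod 4 = 1, 885 mod 4 = 1, so the flip contributes +1; sign now -1
(885/169): 885 mod 169 = 40, so (885/169) = (40/169)
factor out 2^3: 40 = 2^3·5; with 169 mod 8 = 1, (2/169) = +1; sign now -1; continue with (5/169)
flip (5/169) -> (169/5): both odd, 5 mod 4 = 1, 169 mod 4 = 1, so the flip contributes +1; sign now -1
(169/5): 169 mod 5 = 4, so (169/5) = (4/5)
factor out 2^2: 4 = 2^2·1; with 5 mod 8 = 5, (2/5) = -1; sign now -1; continue with (1/5)
reached (1/5) = 1, so the symbol is -1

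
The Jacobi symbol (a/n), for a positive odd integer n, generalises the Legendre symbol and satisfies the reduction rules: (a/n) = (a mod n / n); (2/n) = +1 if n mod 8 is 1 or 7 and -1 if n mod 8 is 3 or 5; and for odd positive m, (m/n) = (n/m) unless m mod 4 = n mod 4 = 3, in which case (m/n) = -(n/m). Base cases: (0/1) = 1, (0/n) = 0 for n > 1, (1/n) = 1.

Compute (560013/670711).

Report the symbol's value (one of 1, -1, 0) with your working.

1

reciprocity: (560013/670711) = +1·(670711/560013) since 560013 mod 4 = 1, 670711 mod 4 = 3; sign now +1
(670711/560013) = (110698/560013)   [reduce mod 560013]
110698 = 2^1·55349; (2/560013) = -1 since 560013 mod 8 = 5, so (110698/560013) = (-1)^1·(55349/560013); sign now -1
reciprocity: (55349/560013) = +1·(560013/55349) since 55349 mod 4 = 1, 560013 mod 4 = 1; sign now -1
(560013/55349) = (6523/55349)   [reduce mod 55349]
reciprocity: (6523/55349) = +1·(55349/6523) since 6523 mod 4 = 3, 55349 mod 4 = 1; sign now -1
(55349/6523) = (3165/6523)   [reduce mod 6523]
reciprocity: (3165/6523) = +1·(6523/3165) since 3165 mod 4 = 1, 6523 mod 4 = 3; sign now -1
(6523/3165) = (193/3165)   [reduce mod 3165]
reciprocity: (193/3165) = +1·(3165/193) since 193 mod 4 = 1, 3165 mod 4 = 1; sign now -1
(3165/193) = (77/193)   [reduce mod 193]
reciprocity: (77/193) = +1·(193/77) since 77 mod 4 = 1, 193 mod 4 = 1; sign now -1
(193/77) = (39/77)   [reduce mod 77]
reciprocity: (39/77) = +1·(77/39) since 39 mod 4 = 3, 77 mod 4 = 1; sign now -1
(77/39) = (38/39)   [reduce mod 39]
38 = 2^1·19; (2/39) = +1 since 39 mod 8 = 7, so (38/39) = (+1)^1·(19/39); sign now -1
reciprocity: (19/39) = -1·(39/19) since 19 mod 4 = 3, 39 mod 4 = 3; sign now +1
(39/19) = (1/19)   [reduce mod 19]
(1/19) = 1; final value = sign = +1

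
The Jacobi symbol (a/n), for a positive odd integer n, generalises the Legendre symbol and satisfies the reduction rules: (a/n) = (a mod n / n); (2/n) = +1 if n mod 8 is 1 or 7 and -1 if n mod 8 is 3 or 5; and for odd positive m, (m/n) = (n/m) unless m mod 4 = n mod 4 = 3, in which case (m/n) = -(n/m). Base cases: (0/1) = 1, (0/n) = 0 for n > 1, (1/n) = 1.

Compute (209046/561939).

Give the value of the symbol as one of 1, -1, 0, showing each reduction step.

209046 = 2^1·104523; (2/561939) = -1 since 561939 mod 8 = 3, so (209046/561939) = (-1)^1·(104523/561939); sign now -1
reciprocity: (104523/561939) = -1·(561939/104523) since 104523 mod 4 = 3, 561939 mod 4 = 3; sign now +1
(561939/104523) = (39324/104523)   [reduce mod 104523]
39324 = 2^2·9831; (2/104523) = -1 since 104523 mod 8 = 3, so (39324/104523) = (-1)^2·(9831/104523); sign now +1
reciprocity: (9831/104523) = -1·(104523/9831) since 9831 mod 4 = 3, 104523 mod 4 = 3; sign now -1
(104523/9831) = (6213/9831)   [reduce mod 9831]
reciprocity: (6213/9831) = +1·(9831/6213) since 6213 mod 4 = 1, 9831 mod 4 = 3; sign now -1
(9831/6213) = (3618/6213)   [reduce mod 6213]
3618 = 2^1·1809; (2/6213) = -1 since 6213 mod 8 = 5, so (3618/6213) = (-1)^1·(1809/6213); sign now +1
reciprocity: (1809/6213) = +1·(6213/1809) since 1809 mod 4 = 1, 6213 mod 4 = 1; sign now +1
(6213/1809) = (786/1809)   [reduce mod 1809]
786 = 2^1·393; (2/1809) = +1 since 1809 mod 8 = 1, so (786/1809) = (+1)^1·(393/1809); sign now +1
reciprocity: (393/1809) = +1·(1809/393) since 393 mod 4 = 1, 1809 mod 4 = 1; sign now +1
(1809/393) = (237/393)   [reduce mod 393]
reciprocity: (237/393) = +1·(393/237) since 237 mod 4 = 1, 393 mod 4 = 1; sign now +1
(393/237) = (156/237)   [reduce mod 237]
156 = 2^2·39; (2/237) = -1 since 237 mod 8 = 5, so (156/237) = (-1)^2·(39/237); sign now +1
reciprocity: (39/237) = +1·(237/39) since 39 mod 4 = 3, 237 mod 4 = 1; sign now +1
(237/39) = (3/39)   [reduce mod 39]
reciprocity: (3/39) = -1·(39/3) since 3 mod 4 = 3, 39 mod 4 = 3; sign now -1
(39/3) = (0/3)   [reduce mod 3]
(0/3) = 0   [gcd(a, n) > 1]; final value = 0

0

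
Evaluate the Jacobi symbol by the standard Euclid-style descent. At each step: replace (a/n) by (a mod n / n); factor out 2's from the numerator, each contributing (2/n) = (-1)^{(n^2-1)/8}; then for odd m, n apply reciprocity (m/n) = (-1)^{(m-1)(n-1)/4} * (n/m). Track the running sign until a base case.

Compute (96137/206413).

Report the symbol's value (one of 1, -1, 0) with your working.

1

flip (96137/206413) -> (206413/96137): both odd, 96137 mod 4 = 1, 206413 mod 4 = 1, so the flip contributes +1; sign now +1
(206413/96137): 206413 mod 96137 = 14139, so (206413/96137) = (14139/96137)
flip (14139/96137) -> (96137/14139): both odd, 14139 mod 4 = 3, 96137 mod 4 = 1, so the flip contributes +1; sign now +1
(96137/14139): 96137 mod 14139 = 11303, so (96137/14139) = (11303/14139)
flip (11303/14139) -> (14139/11303): both odd, 11303 mod 4 = 3, 14139 mod 4 = 3, so the flip contributes -1; sign now -1
(14139/11303): 14139 mod 11303 = 2836, so (14139/11303) = (2836/11303)
factor out 2^2: 2836 = 2^2·709; with 11303 mod 8 = 7, (2/11303) = +1; sign now -1; continue with (709/11303)
flip (709/11303) -> (11303/709): both odd, 709 mod 4 = 1, 11303 mod 4 = 3, so the flip contributes +1; sign now -1
(11303/709): 11303 mod 709 = 668, so (11303/709) = (668/709)
factor out 2^2: 668 = 2^2·167; with 709 mod 8 = 5, (2/709) = -1; sign now -1; continue with (167/709)
flip (167/709) -> (709/167): both odd, 167 mod 4 = 3, 709 mod 4 = 1, so the flip contributes +1; sign now -1
(709/167): 709 mod 167 = 41, so (709/167) = (41/167)
flip (41/167) -> (167/41): both odd, 41 mod 4 = 1, 167 mod 4 = 3, so the flip contributes +1; sign now -1
(167/41): 167 mod 41 = 3, so (167/41) = (3/41)
flip (3/41) -> (41/3): both odd, 3 mod 4 = 3, 41 mod 4 = 1, so the flip contributes +1; sign now -1
(41/3): 41 mod 3 = 2, so (41/3) = (2/3)
factor out 2^1: 2 = 2^1·1; with 3 mod 8 = 3, (2/3) = -1; sign now +1; continue with (1/3)
reached (1/3) = 1, so the symbol is +1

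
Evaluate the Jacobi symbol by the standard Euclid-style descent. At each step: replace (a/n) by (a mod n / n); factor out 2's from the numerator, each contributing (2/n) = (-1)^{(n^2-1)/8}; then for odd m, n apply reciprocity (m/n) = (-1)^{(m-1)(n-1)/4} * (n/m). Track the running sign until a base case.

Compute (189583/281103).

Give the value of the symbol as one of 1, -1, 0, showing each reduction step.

flip (189583/281103) -> (281103/189583): both odd, 189583 mod 4 = 3, 281103 mod 4 = 3, so the flip contributes -1; sign now -1
(281103/189583): 281103 mod 189583 = 91520, so (281103/189583) = (91520/189583)
factor out 2^7: 91520 = 2^7·715; with 189583 mod 8 = 7, (2/189583) = +1; sign now -1; continue with (715/189583)
flip (715/189583) -> (189583/715): both odd, 715 mod 4 = 3, 189583 mod 4 = 3, so the flip contributes -1; sign now +1
(189583/715): 189583 mod 715 = 108, so (189583/715) = (108/715)
factor out 2^2: 108 = 2^2·27; with 715 mod 8 = 3, (2/715) = -1; sign now +1; continue with (27/715)
flip (27/715) -> (715/27): both odd, 27 mod 4 = 3, 715 mod 4 = 3, so the flip contributes -1; sign now -1
(715/27): 715 mod 27 = 13, so (715/27) = (13/27)
flip (13/27) -> (27/13): both odd, 13 mod 4 = 1, 27 mod 4 = 3, so the flip contributes +1; sign now -1
(27/13): 27 mod 13 = 1, so (27/13) = (1/13)
reached (1/13) = 1, so the symbol is -1

-1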